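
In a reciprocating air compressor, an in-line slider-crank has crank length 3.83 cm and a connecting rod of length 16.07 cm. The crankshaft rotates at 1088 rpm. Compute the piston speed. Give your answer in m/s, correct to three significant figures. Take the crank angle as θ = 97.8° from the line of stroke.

4.18

ω = 2π·1088/60 = 113.9 rad/s
For an in-line slider-crank, x = r cosθ + √(L² − r² sin²θ), so v = −rω sinθ·[1 + r cosθ/√(L² − r² sin²θ)].
With r = 0.0383 m, L = 0.1607 m, θ = 97.8°: √(L² − r² sin²θ) = 0.15616 m.
v = −0.0383·113.9·0.99075·[1 + 0.0383·-0.13572/0.15616] = -4.1794 m/s.
|v| = 4.1794 m/s.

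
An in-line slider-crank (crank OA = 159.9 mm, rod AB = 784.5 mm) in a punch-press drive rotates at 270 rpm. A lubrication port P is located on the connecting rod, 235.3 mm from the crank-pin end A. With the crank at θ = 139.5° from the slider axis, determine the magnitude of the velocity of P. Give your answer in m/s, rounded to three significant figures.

3.69

ω = 28.27 rad/s.  Crank-pin speed |V_A| = rω = 4.5211 m/s, perpendicular to OA.
Rod angle: sinφ = −(r/L) sinθ ⇒ φ = -7.607°; ω_rod = −rω cosθ/√(L²−r²sin²θ) = +4.4211 rad/s.
V_P = V_A + ω_rod × AP, with AP = 0.2353 m along the rod.
Components: V_Px = −rω sinθ − a·ω_rod·sinφ = -2.7985 m/s;  V_Py = rω cosθ + a·ω_rod·cosφ = -2.4067 m/s.
|V_P| = √(V_Px² + V_Py²) = 3.691 m/s.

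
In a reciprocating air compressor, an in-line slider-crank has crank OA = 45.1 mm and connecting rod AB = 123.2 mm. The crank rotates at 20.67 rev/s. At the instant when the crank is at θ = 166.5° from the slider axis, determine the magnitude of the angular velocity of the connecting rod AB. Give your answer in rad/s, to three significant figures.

ω = 129.9 rad/s (converted from 20.67 rev/s).
The rod makes angle φ with the slider axis where L sinφ = r sinθ; differentiating, L cosφ·φ̇ = r ω cosθ.
L cosφ = √(L² − r² sin²θ) = 0.12275 m.
|ω_rod| = r ω |cosθ| / √(L² − r² sin²θ) = 0.0451·129.9·0.97237/0.12275 = 46.399 rad/s.

46.4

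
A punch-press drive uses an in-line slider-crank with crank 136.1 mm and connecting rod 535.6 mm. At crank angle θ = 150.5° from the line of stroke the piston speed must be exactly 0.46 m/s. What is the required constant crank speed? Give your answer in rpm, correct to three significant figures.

84.3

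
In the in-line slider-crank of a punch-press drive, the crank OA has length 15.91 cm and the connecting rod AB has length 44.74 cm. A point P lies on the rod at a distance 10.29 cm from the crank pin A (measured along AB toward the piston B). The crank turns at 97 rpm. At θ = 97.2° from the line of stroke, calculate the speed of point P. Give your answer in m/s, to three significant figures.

1.59

ω = 10.16 rad/s.  Crank-pin speed |V_A| = rω = 1.6161 m/s, perpendicular to OA.
Rod angle: sinφ = −(r/L) sinθ ⇒ φ = -20.659°; ω_rod = −rω cosθ/√(L²−r²sin²θ) = +0.48384 rad/s.
V_P = V_A + ω_rod × AP, with AP = 0.1029 m along the rod.
Components: V_Px = −rω sinθ − a·ω_rod·sinφ = -1.5858 m/s;  V_Py = rω cosθ + a·ω_rod·cosφ = -0.15597 m/s.
|V_P| = √(V_Px² + V_Py²) = 1.5935 m/s.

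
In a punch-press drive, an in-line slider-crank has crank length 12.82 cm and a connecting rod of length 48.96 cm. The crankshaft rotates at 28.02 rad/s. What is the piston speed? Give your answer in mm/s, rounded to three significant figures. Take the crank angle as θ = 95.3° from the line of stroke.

3490

ω = 28.02 rad/s
For an in-line slider-crank, x = r cosθ + √(L² − r² sin²θ), so v = −rω sinθ·[1 + r cosθ/√(L² − r² sin²θ)].
With r = 0.1282 m, L = 0.4896 m, θ = 95.3°: √(L² − r² sin²θ) = 0.47267 m.
v = −0.1282·28.02·0.99572·[1 + 0.1282·-0.09237/0.47267] = -3.4872 m/s.
|v| = 3.4872 m/s = 3487.2 mm/s.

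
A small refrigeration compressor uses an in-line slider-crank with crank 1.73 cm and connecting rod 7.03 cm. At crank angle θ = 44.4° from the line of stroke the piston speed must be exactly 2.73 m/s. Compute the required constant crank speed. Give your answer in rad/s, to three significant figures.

For an in-line slider-crank, |v_piston| = rω|sinθ|·[1 + r cosθ/√(L² − r² sin²θ)].
With r = 0.0173 m, L = 0.0703 m, θ = 44.4°: the bracketed kinematic factor |dx/dθ| = 0.014265 m.
ω = v/|dx/dθ| = 2.73/0.014265 = 191.38 rad/s.

191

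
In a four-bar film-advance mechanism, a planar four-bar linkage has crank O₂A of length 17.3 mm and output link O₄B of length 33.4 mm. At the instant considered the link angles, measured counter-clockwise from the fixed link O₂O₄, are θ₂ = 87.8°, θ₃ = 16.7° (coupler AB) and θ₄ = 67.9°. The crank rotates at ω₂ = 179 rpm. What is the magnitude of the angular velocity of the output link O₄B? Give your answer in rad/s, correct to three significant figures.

11.8

ω₂ = 18.74 rad/s (from 179 rpm).
Differentiating the loop-closure r₂e^{iθ₂}+r₃e^{iθ₃}=r₁+r₄e^{iθ₄} gives r₂ω₂e^{iθ₂}+r₃ω₃e^{iθ₃}=r₄ω₄e^{iθ₄}.
Eliminating the other unknown: ω₄ = r₂ω₂ sin(θ₂−θ₃) / [r₄ sin(θ₄−θ₃)].
Numerator sine = +0.94609; denominator sine = +0.77934.
Result = 0.0173·18.74·(+0.94609) / (0.0334·(+0.77934)) = +11.787 rad/s; magnitude 11.787 rad/s.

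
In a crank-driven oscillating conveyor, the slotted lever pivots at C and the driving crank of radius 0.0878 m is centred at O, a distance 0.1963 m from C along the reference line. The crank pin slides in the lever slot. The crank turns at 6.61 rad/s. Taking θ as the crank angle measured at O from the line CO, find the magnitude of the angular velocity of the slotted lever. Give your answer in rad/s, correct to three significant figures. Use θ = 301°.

1.71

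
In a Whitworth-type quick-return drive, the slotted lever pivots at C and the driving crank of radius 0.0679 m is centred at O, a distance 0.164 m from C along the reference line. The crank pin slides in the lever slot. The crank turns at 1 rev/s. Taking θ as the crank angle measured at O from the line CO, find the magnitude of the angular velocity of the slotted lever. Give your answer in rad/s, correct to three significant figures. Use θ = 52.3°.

1.59

ω = 6.283 rad/s (from 1 rev/s).
Crank pin A relative to C: A = (d + r cosθ, r sinθ); lever angle φ = atan2(r sinθ, d + r cosθ).
Differentiating tanφ: φ̇ = rω(d cosθ + r)/(d² + r² + 2dr cosθ).
d² + r² + 2dr cosθ = |CA|² = 0.0451259 m²;  d cosθ + r = +0.16819 m.
|ω_lever| = |0.0679·6.283·+0.16819| / 0.0451259 = 1.5901 rad/s.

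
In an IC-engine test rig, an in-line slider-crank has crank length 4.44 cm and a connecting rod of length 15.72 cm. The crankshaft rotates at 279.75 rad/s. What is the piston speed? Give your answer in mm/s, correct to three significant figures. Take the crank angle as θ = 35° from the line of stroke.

ω = 279.8 rad/s
For an in-line slider-crank, x = r cosθ + √(L² − r² sin²θ), so v = −rω sinθ·[1 + r cosθ/√(L² − r² sin²θ)].
With r = 0.0444 m, L = 0.1572 m, θ = 35°: √(L² − r² sin²θ) = 0.15512 m.
v = −0.0444·279.8·0.57358·[1 + 0.0444·0.81915/0.15512] = -8.7947 m/s.
|v| = 8.7947 m/s = 8794.7 mm/s.

8790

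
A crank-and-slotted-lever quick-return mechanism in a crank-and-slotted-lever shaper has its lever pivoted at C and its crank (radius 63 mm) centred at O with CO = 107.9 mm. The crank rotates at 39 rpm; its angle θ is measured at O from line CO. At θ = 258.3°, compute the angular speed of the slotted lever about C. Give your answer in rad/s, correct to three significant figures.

0.823

ω = 4.084 rad/s (from 39 rpm).
Crank pin A relative to C: A = (d + r cosθ, r sinθ); lever angle φ = atan2(r sinθ, d + r cosθ).
Differentiating tanφ: φ̇ = rω(d cosθ + r)/(d² + r² + 2dr cosθ).
d² + r² + 2dr cosθ = |CA|² = 0.0128544 m²;  d cosθ + r = +0.041119 m.
|ω_lever| = |0.063·4.084·+0.041119| / 0.0128544 = 0.82305 rad/s.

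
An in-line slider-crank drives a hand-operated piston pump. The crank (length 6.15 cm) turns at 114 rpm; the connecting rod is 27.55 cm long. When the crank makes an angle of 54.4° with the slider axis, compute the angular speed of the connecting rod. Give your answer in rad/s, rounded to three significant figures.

ω = 11.94 rad/s (converted from 114 rpm).
The rod makes angle φ with the slider axis where L sinφ = r sinθ; differentiating, L cosφ·φ̇ = r ω cosθ.
L cosφ = √(L² − r² sin²θ) = 0.27092 m.
|ω_rod| = r ω |cosθ| / √(L² − r² sin²θ) = 0.0615·11.94·0.58212/0.27092 = 1.5775 rad/s.

1.58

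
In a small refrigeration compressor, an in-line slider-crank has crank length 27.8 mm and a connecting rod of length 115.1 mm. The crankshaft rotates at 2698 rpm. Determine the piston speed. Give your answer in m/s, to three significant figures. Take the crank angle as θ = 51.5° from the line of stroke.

7.09

ω = 2π·2698/60 = 282.5 rad/s
For an in-line slider-crank, x = r cosθ + √(L² − r² sin²θ), so v = −rω sinθ·[1 + r cosθ/√(L² − r² sin²θ)].
With r = 0.0278 m, L = 0.1151 m, θ = 51.5°: √(L² − r² sin²θ) = 0.11303 m.
v = −0.0278·282.5·0.78261·[1 + 0.0278·0.62251/0.11303] = -7.0881 m/s.
|v| = 7.0881 m/s.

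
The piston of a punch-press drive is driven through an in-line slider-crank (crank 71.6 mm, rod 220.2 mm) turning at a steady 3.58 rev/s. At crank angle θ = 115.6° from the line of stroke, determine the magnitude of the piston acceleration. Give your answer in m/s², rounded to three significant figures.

23.2

ω = 2π·3.58 = 22.49 rad/s
x(θ) = r cosθ + √(L² − r² sin²θ); with ω constant, a = ω²·d²x/dθ².
d²x/dθ² = −r cosθ − r²(cos2θ)/√u − r⁴ sin²2θ/(4u^{3/2}),  u = L² − r² sin²θ = 0.0443186 m².
Substituting r = 0.0716 m, L = 0.2202 m, θ = 115.6°: d²x/dθ² = +0.045769 m.
a = ω²·d²x/dθ² = (22.49)²·(+0.045769) = +23.158 m/s²;  |a| = 23.158 m/s².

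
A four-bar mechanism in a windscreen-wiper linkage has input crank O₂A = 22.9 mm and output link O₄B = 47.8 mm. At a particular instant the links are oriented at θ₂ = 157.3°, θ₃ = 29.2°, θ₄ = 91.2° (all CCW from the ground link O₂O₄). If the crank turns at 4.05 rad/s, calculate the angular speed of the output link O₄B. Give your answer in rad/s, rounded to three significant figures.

1.73

ω₂ = 4.05 rad/s
Differentiating the loop-closure r₂e^{iθ₂}+r₃e^{iθ₃}=r₁+r₄e^{iθ₄} gives r₂ω₂e^{iθ₂}+r₃ω₃e^{iθ₃}=r₄ω₄e^{iθ₄}.
Eliminating the other unknown: ω₄ = r₂ω₂ sin(θ₂−θ₃) / [r₄ sin(θ₄−θ₃)].
Numerator sine = +0.78694; denominator sine = +0.88295.
Result = 0.0229·4.05·(+0.78694) / (0.0478·(+0.88295)) = +1.7293 rad/s; magnitude 1.7293 rad/s.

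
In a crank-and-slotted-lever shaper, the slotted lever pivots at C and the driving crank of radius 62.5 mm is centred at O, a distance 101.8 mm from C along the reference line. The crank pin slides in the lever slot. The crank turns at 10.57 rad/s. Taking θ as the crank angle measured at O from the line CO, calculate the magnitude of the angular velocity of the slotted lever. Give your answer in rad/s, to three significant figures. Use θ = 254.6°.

ω = 10.57 rad/s
Crank pin A relative to C: A = (d + r cosθ, r sinθ); lever angle φ = atan2(r sinθ, d + r cosθ).
Differentiating tanφ: φ̇ = rω(d cosθ + r)/(d² + r² + 2dr cosθ).
d² + r² + 2dr cosθ = |CA|² = 0.0108903 m²;  d cosθ + r = +0.035466 m.
|ω_lever| = |0.0625·10.57·+0.035466| / 0.0108903 = 2.1515 rad/s.

2.15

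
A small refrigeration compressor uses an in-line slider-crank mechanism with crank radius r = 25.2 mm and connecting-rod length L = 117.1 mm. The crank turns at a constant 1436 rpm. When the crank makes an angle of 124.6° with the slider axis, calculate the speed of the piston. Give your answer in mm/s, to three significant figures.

2730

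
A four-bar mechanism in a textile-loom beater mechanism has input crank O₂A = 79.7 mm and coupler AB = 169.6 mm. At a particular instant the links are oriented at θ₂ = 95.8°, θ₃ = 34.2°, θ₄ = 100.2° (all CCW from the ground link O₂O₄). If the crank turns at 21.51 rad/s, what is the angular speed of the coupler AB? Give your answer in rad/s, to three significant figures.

0.849

ω₂ = 21.51 rad/s
Differentiating the loop-closure r₂e^{iθ₂}+r₃e^{iθ₃}=r₁+r₄e^{iθ₄} gives r₂ω₂e^{iθ₂}+r₃ω₃e^{iθ₃}=r₄ω₄e^{iθ₄}.
Eliminating the other unknown: ω₃ = r₂ω₂ sin(θ₄−θ₂) / [r₃ sin(θ₃−θ₄)].
Numerator sine = +0.07672; denominator sine = -0.91355.
Result = 0.0797·21.51·(+0.07672) / (0.1696·(-0.91355)) = -0.84888 rad/s; magnitude 0.84888 rad/s.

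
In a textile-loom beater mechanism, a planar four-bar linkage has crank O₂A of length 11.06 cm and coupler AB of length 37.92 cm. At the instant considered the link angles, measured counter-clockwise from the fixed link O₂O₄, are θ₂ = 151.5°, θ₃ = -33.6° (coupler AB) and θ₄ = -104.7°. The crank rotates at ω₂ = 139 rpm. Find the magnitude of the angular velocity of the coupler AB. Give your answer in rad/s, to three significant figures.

ω₂ = 14.56 rad/s (from 139 rpm).
Differentiating the loop-closure r₂e^{iθ₂}+r₃e^{iθ₃}=r₁+r₄e^{iθ₄} gives r₂ω₂e^{iθ₂}+r₃ω₃e^{iθ₃}=r₄ω₄e^{iθ₄}.
Eliminating the other unknown: ω₃ = r₂ω₂ sin(θ₄−θ₂) / [r₃ sin(θ₃−θ₄)].
Numerator sine = +0.97113; denominator sine = +0.94609.
Result = 0.1106·14.56·(+0.97113) / (0.3792·(+0.94609)) = +4.3579 rad/s; magnitude 4.3579 rad/s.

4.36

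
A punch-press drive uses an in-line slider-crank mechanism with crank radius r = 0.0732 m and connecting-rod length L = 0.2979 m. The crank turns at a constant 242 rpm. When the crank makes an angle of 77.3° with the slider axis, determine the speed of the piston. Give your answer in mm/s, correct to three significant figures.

1910

ω = 2π·242/60 = 25.34 rad/s
For an in-line slider-crank, x = r cosθ + √(L² − r² sin²θ), so v = −rω sinθ·[1 + r cosθ/√(L² − r² sin²θ)].
With r = 0.0732 m, L = 0.2979 m, θ = 77.3°: √(L² − r² sin²θ) = 0.28921 m.
v = −0.0732·25.34·0.97553·[1 + 0.0732·0.21985/0.28921] = -1.9104 m/s.
|v| = 1.9104 m/s = 1910.4 mm/s.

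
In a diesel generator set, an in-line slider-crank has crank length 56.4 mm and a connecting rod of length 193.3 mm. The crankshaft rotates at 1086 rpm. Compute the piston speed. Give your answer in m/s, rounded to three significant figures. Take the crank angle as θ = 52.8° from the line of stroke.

ω = 2π·1086/60 = 113.7 rad/s
For an in-line slider-crank, x = r cosθ + √(L² − r² sin²θ), so v = −rω sinθ·[1 + r cosθ/√(L² − r² sin²θ)].
With r = 0.0564 m, L = 0.1933 m, θ = 52.8°: √(L² − r² sin²θ) = 0.18801 m.
v = −0.0564·113.7·0.79653·[1 + 0.0564·0.60460/0.18801] = -6.0357 m/s.
|v| = 6.0357 m/s.

6.04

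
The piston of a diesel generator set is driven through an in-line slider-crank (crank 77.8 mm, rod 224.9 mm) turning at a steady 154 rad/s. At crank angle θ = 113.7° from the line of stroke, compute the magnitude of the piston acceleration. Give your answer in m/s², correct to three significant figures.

1190

ω = 154 rad/s
x(θ) = r cosθ + √(L² − r² sin²θ); with ω constant, a = ω²·d²x/dθ².
d²x/dθ² = −r cosθ − r²(cos2θ)/√u − r⁴ sin²2θ/(4u^{3/2}),  u = L² − r² sin²θ = 0.0455051 m².
Substituting r = 0.0778 m, L = 0.2249 m, θ = 113.7°: d²x/dθ² = +0.049966 m.
a = ω²·d²x/dθ² = (154)²·(+0.049966) = +1185 m/s²;  |a| = 1185 m/s².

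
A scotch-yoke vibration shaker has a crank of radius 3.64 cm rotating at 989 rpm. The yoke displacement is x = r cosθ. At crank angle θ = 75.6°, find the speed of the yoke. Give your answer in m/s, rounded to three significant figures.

3.65

ω = 103.6 rad/s (from 989 rpm).
x = r cosθ ⇒ ẋ = −rω sinθ.
|v| = rω|sinθ| = 0.0364·103.6·|sin 75.6°| = 3.6514 m/s.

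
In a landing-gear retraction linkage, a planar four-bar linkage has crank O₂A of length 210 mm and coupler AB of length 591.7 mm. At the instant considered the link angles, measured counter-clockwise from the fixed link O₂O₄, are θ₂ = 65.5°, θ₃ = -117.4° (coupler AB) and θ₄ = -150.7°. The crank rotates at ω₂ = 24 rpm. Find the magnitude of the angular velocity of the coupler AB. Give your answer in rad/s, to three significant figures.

0.960

ω₂ = 2.513 rad/s (from 24 rpm).
Differentiating the loop-closure r₂e^{iθ₂}+r₃e^{iθ₃}=r₁+r₄e^{iθ₄} gives r₂ω₂e^{iθ₂}+r₃ω₃e^{iθ₃}=r₄ω₄e^{iθ₄}.
Eliminating the other unknown: ω₃ = r₂ω₂ sin(θ₄−θ₂) / [r₃ sin(θ₃−θ₄)].
Numerator sine = +0.59061; denominator sine = +0.54902.
Result = 0.21·2.513·(+0.59061) / (0.5917·(+0.54902)) = +0.95954 rad/s; magnitude 0.95954 rad/s.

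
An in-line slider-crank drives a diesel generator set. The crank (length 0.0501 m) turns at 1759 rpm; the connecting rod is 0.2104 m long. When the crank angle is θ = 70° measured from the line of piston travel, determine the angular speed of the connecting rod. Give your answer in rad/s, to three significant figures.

ω = 184.2 rad/s (converted from 1759 rpm).
The rod makes angle φ with the slider axis where L sinφ = r sinθ; differentiating, L cosφ·φ̇ = r ω cosθ.
L cosφ = √(L² − r² sin²θ) = 0.20507 m.
|ω_rod| = r ω |cosθ| / √(L² − r² sin²θ) = 0.0501·184.2·0.34202/0.20507 = 15.392 rad/s.

15.4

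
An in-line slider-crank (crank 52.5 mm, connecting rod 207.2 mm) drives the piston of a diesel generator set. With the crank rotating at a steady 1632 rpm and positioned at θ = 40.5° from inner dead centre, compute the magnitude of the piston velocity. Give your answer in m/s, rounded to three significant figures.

6.97

ω = 2π·1632/60 = 170.9 rad/s
For an in-line slider-crank, x = r cosθ + √(L² − r² sin²θ), so v = −rω sinθ·[1 + r cosθ/√(L² − r² sin²θ)].
With r = 0.0525 m, L = 0.2072 m, θ = 40.5°: √(L² − r² sin²θ) = 0.20438 m.
v = −0.0525·170.9·0.64945·[1 + 0.0525·0.76041/0.20438] = -6.9653 m/s.
|v| = 6.9653 m/s.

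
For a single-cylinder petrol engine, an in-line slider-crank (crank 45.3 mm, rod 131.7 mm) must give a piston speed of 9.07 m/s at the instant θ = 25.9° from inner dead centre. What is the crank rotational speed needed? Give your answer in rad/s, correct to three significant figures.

For an in-line slider-crank, |v_piston| = rω|sinθ|·[1 + r cosθ/√(L² − r² sin²θ)].
With r = 0.0453 m, L = 0.1317 m, θ = 25.9°: the bracketed kinematic factor |dx/dθ| = 0.02598 m.
ω = v/|dx/dθ| = 9.07/0.02598 = 349.12 rad/s.

349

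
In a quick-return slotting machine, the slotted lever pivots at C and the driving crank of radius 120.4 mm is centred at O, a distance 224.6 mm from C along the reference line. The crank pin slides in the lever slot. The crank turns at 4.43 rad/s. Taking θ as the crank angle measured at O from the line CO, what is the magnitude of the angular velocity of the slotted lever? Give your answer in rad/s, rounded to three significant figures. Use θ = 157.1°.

3.05

ω = 4.43 rad/s
Crank pin A relative to C: A = (d + r cosθ, r sinθ); lever angle φ = atan2(r sinθ, d + r cosθ).
Differentiating tanφ: φ̇ = rω(d cosθ + r)/(d² + r² + 2dr cosθ).
d² + r² + 2dr cosθ = |CA|² = 0.0151202 m²;  d cosθ + r = -0.086498 m.
|ω_lever| = |0.1204·4.43·-0.086498| / 0.0151202 = 3.0513 rad/s.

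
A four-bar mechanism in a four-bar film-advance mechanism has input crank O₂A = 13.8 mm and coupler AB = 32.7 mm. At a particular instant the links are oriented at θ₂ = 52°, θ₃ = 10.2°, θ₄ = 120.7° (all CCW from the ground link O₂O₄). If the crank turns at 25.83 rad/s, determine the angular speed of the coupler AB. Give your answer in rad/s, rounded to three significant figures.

ω₂ = 25.83 rad/s
Differentiating the loop-closure r₂e^{iθ₂}+r₃e^{iθ₃}=r₁+r₄e^{iθ₄} gives r₂ω₂e^{iθ₂}+r₃ω₃e^{iθ₃}=r₄ω₄e^{iθ₄}.
Eliminating the other unknown: ω₃ = r₂ω₂ sin(θ₄−θ₂) / [r₃ sin(θ₃−θ₄)].
Numerator sine = +0.93169; denominator sine = -0.93667.
Result = 0.0138·25.83·(+0.93169) / (0.0327·(-0.93667)) = -10.843 rad/s; magnitude 10.843 rad/s.

10.8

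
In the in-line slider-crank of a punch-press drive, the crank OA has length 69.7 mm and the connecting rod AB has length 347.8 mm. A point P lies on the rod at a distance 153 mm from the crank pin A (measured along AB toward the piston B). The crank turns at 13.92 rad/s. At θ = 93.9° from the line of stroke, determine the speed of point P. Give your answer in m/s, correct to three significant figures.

ω = 13.92 rad/s.  Crank-pin speed |V_A| = rω = 0.97022 m/s, perpendicular to OA.
Rod angle: sinφ = −(r/L) sinθ ⇒ φ = -11.533°; ω_rod = −rω cosθ/√(L²−r²sin²θ) = +0.19365 rad/s.
V_P = V_A + ω_rod × AP, with AP = 0.153 m along the rod.
Components: V_Px = −rω sinθ − a·ω_rod·sinφ = -0.96205 m/s;  V_Py = rω cosθ + a·ω_rod·cosφ = -0.036961 m/s.
|V_P| = √(V_Px² + V_Py²) = 0.96276 m/s.

0.963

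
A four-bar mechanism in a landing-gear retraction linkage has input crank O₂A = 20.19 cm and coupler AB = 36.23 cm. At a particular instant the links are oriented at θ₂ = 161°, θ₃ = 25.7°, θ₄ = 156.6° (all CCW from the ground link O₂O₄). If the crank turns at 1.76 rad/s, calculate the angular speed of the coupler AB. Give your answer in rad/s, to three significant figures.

0.0996

ω₂ = 1.76 rad/s
Differentiating the loop-closure r₂e^{iθ₂}+r₃e^{iθ₃}=r₁+r₄e^{iθ₄} gives r₂ω₂e^{iθ₂}+r₃ω₃e^{iθ₃}=r₄ω₄e^{iθ₄}.
Eliminating the other unknown: ω₃ = r₂ω₂ sin(θ₄−θ₂) / [r₃ sin(θ₃−θ₄)].
Numerator sine = -0.07672; denominator sine = -0.75585.
Result = 0.2019·1.76·(-0.07672) / (0.3623·(-0.75585)) = +0.099551 rad/s; magnitude 0.099551 rad/s.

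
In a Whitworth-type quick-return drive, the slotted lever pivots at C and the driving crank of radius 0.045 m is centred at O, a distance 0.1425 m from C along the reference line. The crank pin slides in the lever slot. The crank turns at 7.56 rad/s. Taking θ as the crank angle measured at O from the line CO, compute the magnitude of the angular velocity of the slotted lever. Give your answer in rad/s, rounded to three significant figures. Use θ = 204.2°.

2.72

ω = 7.56 rad/s
Crank pin A relative to C: A = (d + r cosθ, r sinθ); lever angle φ = atan2(r sinθ, d + r cosθ).
Differentiating tanφ: φ̇ = rω(d cosθ + r)/(d² + r² + 2dr cosθ).
d² + r² + 2dr cosθ = |CA|² = 0.0106333 m²;  d cosθ + r = -0.084977 m.
|ω_lever| = |0.045·7.56·-0.084977| / 0.0106333 = 2.7187 rad/s.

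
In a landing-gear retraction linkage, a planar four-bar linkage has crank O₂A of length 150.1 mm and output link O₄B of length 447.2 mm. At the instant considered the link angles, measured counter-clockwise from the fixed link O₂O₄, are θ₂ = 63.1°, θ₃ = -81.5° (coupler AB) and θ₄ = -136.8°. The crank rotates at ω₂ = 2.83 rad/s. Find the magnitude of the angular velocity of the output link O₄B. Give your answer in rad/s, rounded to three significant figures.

0.669

ω₂ = 2.83 rad/s
Differentiating the loop-closure r₂e^{iθ₂}+r₃e^{iθ₃}=r₁+r₄e^{iθ₄} gives r₂ω₂e^{iθ₂}+r₃ω₃e^{iθ₃}=r₄ω₄e^{iθ₄}.
Eliminating the other unknown: ω₄ = r₂ω₂ sin(θ₂−θ₃) / [r₄ sin(θ₄−θ₃)].
Numerator sine = +0.57928; denominator sine = -0.82214.
Result = 0.1501·2.83·(+0.57928) / (0.4472·(-0.82214)) = -0.66928 rad/s; magnitude 0.66928 rad/s.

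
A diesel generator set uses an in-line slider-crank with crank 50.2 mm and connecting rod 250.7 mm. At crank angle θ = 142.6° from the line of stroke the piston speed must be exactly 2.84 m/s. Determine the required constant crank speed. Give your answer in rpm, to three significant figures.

For an in-line slider-crank, |v_piston| = rω|sinθ|·[1 + r cosθ/√(L² − r² sin²θ)].
With r = 0.0502 m, L = 0.2507 m, θ = 142.6°: the bracketed kinematic factor |dx/dθ| = 0.025604 m.
ω = v/|dx/dθ| = 2.84/0.025604 = 110.92 rad/s.
N = 60ω/(2π) = 1059.2 rpm.

1060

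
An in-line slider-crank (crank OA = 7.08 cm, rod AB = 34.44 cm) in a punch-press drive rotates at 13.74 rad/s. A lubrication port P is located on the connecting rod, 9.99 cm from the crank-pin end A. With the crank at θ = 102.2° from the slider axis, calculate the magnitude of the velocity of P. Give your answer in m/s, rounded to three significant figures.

0.950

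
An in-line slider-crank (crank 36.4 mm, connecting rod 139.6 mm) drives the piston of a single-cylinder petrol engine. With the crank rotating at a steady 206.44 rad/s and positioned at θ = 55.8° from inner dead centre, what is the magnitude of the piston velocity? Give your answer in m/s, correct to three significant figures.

ω = 206.4 rad/s
For an in-line slider-crank, x = r cosθ + √(L² − r² sin²θ), so v = −rω sinθ·[1 + r cosθ/√(L² − r² sin²θ)].
With r = 0.0364 m, L = 0.1396 m, θ = 55.8°: √(L² − r² sin²θ) = 0.13632 m.
v = −0.0364·206.4·0.82708·[1 + 0.0364·0.56208/0.13632] = -7.1479 m/s.
|v| = 7.1479 m/s.

7.15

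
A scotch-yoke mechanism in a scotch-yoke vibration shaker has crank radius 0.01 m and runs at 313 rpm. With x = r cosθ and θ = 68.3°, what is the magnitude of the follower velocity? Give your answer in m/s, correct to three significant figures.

ω = 32.78 rad/s (from 313 rpm).
x = r cosθ ⇒ ẋ = −rω sinθ.
|v| = rω|sinθ| = 0.01·32.78·|sin 68.3°| = 0.30454 m/s.

0.305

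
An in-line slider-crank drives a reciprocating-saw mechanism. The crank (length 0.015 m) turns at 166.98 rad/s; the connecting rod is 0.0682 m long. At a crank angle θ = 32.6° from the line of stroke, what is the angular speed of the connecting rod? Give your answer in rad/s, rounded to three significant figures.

31.2

ω = 167 rad/s
The rod makes angle φ with the slider axis where L sinφ = r sinθ; differentiating, L cosφ·φ̇ = r ω cosθ.
L cosφ = √(L² − r² sin²θ) = 0.067719 m.
|ω_rod| = r ω |cosθ| / √(L² − r² sin²θ) = 0.015·167·0.84245/0.067719 = 31.159 rad/s.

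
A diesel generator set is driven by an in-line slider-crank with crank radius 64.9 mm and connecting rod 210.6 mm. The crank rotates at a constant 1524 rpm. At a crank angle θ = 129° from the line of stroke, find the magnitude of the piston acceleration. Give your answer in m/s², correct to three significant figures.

1140

ω = 2π·1524/60 = 159.6 rad/s
x(θ) = r cosθ + √(L² − r² sin²θ); with ω constant, a = ω²·d²x/dθ².
d²x/dθ² = −r cosθ − r²(cos2θ)/√u − r⁴ sin²2θ/(4u^{3/2}),  u = L² − r² sin²θ = 0.0418085 m².
Substituting r = 0.0649 m, L = 0.2106 m, θ = 129°: d²x/dθ² = +0.044629 m.
a = ω²·d²x/dθ² = (159.6)²·(+0.044629) = +1136.7 m/s²;  |a| = 1136.7 m/s².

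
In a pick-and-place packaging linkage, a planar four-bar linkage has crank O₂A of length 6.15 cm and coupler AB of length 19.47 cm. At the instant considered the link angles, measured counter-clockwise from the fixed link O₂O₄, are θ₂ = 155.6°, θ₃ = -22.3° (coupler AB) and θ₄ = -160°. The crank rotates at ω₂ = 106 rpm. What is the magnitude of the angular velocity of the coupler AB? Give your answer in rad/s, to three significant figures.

3.65

ω₂ = 11.1 rad/s (from 106 rpm).
Differentiating the loop-closure r₂e^{iθ₂}+r₃e^{iθ₃}=r₁+r₄e^{iθ₄} gives r₂ω₂e^{iθ₂}+r₃ω₃e^{iθ₃}=r₄ω₄e^{iθ₄}.
Eliminating the other unknown: ω₃ = r₂ω₂ sin(θ₄−θ₂) / [r₃ sin(θ₃−θ₄)].
Numerator sine = +0.69966; denominator sine = +0.67301.
Result = 0.0615·11.1·(+0.69966) / (0.1947·(+0.67301)) = +3.6451 rad/s; magnitude 3.6451 rad/s.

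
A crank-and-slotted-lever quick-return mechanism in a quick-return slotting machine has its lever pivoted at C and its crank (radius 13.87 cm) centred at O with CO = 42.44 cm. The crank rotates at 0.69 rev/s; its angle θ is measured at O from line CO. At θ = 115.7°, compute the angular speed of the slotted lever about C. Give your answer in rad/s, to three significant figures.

ω = 4.335 rad/s (from 0.69 rev/s).
Crank pin A relative to C: A = (d + r cosθ, r sinθ); lever angle φ = atan2(r sinθ, d + r cosθ).
Differentiating tanφ: φ̇ = rω(d cosθ + r)/(d² + r² + 2dr cosθ).
d² + r² + 2dr cosθ = |CA|² = 0.148299 m²;  d cosθ + r = -0.045345 m.
|ω_lever| = |0.1387·4.335·-0.045345| / 0.148299 = 0.18386 rad/s.

0.184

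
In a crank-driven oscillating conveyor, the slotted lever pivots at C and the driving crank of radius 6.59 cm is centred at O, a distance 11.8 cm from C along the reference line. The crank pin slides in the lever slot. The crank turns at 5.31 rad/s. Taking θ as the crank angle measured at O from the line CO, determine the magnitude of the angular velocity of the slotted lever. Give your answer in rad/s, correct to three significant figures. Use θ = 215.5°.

1.88

ω = 5.31 rad/s
Crank pin A relative to C: A = (d + r cosθ, r sinθ); lever angle φ = atan2(r sinθ, d + r cosθ).
Differentiating tanφ: φ̇ = rω(d cosθ + r)/(d² + r² + 2dr cosθ).
d² + r² + 2dr cosθ = |CA|² = 0.00560536 m²;  d cosθ + r = -0.030166 m.
|ω_lever| = |0.0659·5.31·-0.030166| / 0.00560536 = 1.8832 rad/s.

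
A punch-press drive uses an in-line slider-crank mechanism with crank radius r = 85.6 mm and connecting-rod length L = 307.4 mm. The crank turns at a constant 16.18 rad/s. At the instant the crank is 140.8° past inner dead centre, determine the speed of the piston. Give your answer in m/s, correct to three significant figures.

0.683

ω = 16.18 rad/s
For an in-line slider-crank, x = r cosθ + √(L² − r² sin²θ), so v = −rω sinθ·[1 + r cosθ/√(L² − r² sin²θ)].
With r = 0.0856 m, L = 0.3074 m, θ = 140.8°: √(L² − r² sin²θ) = 0.3026 m.
v = −0.0856·16.18·0.63203·[1 + 0.0856·-0.77494/0.3026] = -0.68347 m/s.
|v| = 0.68347 m/s.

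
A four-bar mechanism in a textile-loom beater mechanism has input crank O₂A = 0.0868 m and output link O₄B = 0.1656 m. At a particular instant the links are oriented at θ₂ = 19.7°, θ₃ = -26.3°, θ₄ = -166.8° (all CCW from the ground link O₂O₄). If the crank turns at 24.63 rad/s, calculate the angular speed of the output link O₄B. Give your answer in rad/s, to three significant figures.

ω₂ = 24.63 rad/s
Differentiating the loop-closure r₂e^{iθ₂}+r₃e^{iθ₃}=r₁+r₄e^{iθ₄} gives r₂ω₂e^{iθ₂}+r₃ω₃e^{iθ₃}=r₄ω₄e^{iθ₄}.
Eliminating the other unknown: ω₄ = r₂ω₂ sin(θ₂−θ₃) / [r₄ sin(θ₄−θ₃)].
Numerator sine = +0.71934; denominator sine = -0.63608.
Result = 0.0868·24.63·(+0.71934) / (0.1656·(-0.63608)) = -14.6 rad/s; magnitude 14.6 rad/s.

14.6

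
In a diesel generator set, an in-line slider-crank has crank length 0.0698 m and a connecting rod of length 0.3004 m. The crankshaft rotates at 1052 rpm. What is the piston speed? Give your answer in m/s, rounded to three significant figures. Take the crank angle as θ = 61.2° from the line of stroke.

7.51

ω = 2π·1052/60 = 110.2 rad/s
For an in-line slider-crank, x = r cosθ + √(L² − r² sin²θ), so v = −rω sinθ·[1 + r cosθ/√(L² − r² sin²θ)].
With r = 0.0698 m, L = 0.3004 m, θ = 61.2°: √(L² − r² sin²θ) = 0.29411 m.
v = −0.0698·110.2·0.87631·[1 + 0.0698·0.48175/0.29411] = -7.5088 m/s.
|v| = 7.5088 m/s.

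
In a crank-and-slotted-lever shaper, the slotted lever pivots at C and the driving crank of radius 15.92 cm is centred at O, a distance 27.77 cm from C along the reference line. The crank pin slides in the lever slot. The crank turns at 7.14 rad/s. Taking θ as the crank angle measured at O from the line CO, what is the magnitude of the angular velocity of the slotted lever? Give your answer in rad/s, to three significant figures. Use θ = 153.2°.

4.28

ω = 7.14 rad/s
Crank pin A relative to C: A = (d + r cosθ, r sinθ); lever angle φ = atan2(r sinθ, d + r cosθ).
Differentiating tanφ: φ̇ = rω(d cosθ + r)/(d² + r² + 2dr cosθ).
d² + r² + 2dr cosθ = |CA|² = 0.0235398 m²;  d cosθ + r = -0.088671 m.
|ω_lever| = |0.1592·7.14·-0.088671| / 0.0235398 = 4.2817 rad/s.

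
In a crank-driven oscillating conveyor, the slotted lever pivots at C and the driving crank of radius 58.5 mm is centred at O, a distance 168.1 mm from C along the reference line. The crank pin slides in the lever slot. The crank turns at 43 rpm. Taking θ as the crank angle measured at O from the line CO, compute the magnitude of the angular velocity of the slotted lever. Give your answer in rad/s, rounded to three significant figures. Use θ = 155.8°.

ω = 4.503 rad/s (from 43 rpm).
Crank pin A relative to C: A = (d + r cosθ, r sinθ); lever angle φ = atan2(r sinθ, d + r cosθ).
Differentiating tanφ: φ̇ = rω(d cosθ + r)/(d² + r² + 2dr cosθ).
d² + r² + 2dr cosθ = |CA|² = 0.0137406 m²;  d cosθ + r = -0.094827 m.
|ω_lever| = |0.0585·4.503·-0.094827| / 0.0137406 = 1.818 rad/s.

1.82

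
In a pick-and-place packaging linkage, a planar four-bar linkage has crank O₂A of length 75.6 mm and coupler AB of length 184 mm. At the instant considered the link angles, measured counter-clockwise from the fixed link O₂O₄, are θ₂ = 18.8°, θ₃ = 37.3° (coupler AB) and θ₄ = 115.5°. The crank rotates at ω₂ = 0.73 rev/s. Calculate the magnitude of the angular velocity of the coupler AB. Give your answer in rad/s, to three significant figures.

ω₂ = 4.587 rad/s (from 0.73 rev/s).
Differentiating the loop-closure r₂e^{iθ₂}+r₃e^{iθ₃}=r₁+r₄e^{iθ₄} gives r₂ω₂e^{iθ₂}+r₃ω₃e^{iθ₃}=r₄ω₄e^{iθ₄}.
Eliminating the other unknown: ω₃ = r₂ω₂ sin(θ₄−θ₂) / [r₃ sin(θ₃−θ₄)].
Numerator sine = +0.99317; denominator sine = -0.97887.
Result = 0.0756·4.587·(+0.99317) / (0.184·(-0.97887)) = -1.9121 rad/s; magnitude 1.9121 rad/s.

1.91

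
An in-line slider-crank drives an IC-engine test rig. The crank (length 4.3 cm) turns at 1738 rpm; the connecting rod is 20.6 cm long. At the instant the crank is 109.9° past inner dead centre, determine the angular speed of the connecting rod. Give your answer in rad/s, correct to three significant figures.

ω = 182 rad/s (converted from 1738 rpm).
The rod makes angle φ with the slider axis where L sinφ = r sinθ; differentiating, L cosφ·φ̇ = r ω cosθ.
L cosφ = √(L² − r² sin²θ) = 0.20199 m.
|ω_rod| = r ω |cosθ| / √(L² − r² sin²θ) = 0.043·182·0.34038/0.20199 = 13.188 rad/s.

13.2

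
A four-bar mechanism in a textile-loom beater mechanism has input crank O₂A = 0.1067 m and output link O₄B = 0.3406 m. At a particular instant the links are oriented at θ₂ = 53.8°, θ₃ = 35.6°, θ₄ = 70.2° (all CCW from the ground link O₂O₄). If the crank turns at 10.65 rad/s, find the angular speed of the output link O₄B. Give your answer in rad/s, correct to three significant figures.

ω₂ = 10.65 rad/s
Differentiating the loop-closure r₂e^{iθ₂}+r₃e^{iθ₃}=r₁+r₄e^{iθ₄} gives r₂ω₂e^{iθ₂}+r₃ω₃e^{iθ₃}=r₄ω₄e^{iθ₄}.
Eliminating the other unknown: ω₄ = r₂ω₂ sin(θ₂−θ₃) / [r₄ sin(θ₄−θ₃)].
Numerator sine = +0.31233; denominator sine = +0.56784.
Result = 0.1067·10.65·(+0.31233) / (0.3406·(+0.56784)) = +1.8351 rad/s; magnitude 1.8351 rad/s.

1.84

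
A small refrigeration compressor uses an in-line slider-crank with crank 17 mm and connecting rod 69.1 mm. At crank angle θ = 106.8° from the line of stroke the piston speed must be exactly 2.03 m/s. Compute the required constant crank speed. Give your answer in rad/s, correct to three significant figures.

For an in-line slider-crank, |v_piston| = rω|sinθ|·[1 + r cosθ/√(L² − r² sin²θ)].
With r = 0.017 m, L = 0.0691 m, θ = 106.8°: the bracketed kinematic factor |dx/dθ| = 0.015084 m.
ω = v/|dx/dθ| = 2.03/0.015084 = 134.58 rad/s.

135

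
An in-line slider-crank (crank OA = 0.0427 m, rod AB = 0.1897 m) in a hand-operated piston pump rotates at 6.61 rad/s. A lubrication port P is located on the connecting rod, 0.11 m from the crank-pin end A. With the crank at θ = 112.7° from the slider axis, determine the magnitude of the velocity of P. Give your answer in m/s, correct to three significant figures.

ω = 6.61 rad/s.  Crank-pin speed |V_A| = rω = 0.28225 m/s, perpendicular to OA.
Rod angle: sinφ = −(r/L) sinθ ⇒ φ = -11.985°; ω_rod = −rω cosθ/√(L²−r²sin²θ) = +0.58697 rad/s.
V_P = V_A + ω_rod × AP, with AP = 0.11 m along the rod.
Components: V_Px = −rω sinθ − a·ω_rod·sinφ = -0.24698 m/s;  V_Py = rω cosθ + a·ω_rod·cosφ = -0.045762 m/s.
|V_P| = √(V_Px² + V_Py²) = 0.25118 m/s.

0.251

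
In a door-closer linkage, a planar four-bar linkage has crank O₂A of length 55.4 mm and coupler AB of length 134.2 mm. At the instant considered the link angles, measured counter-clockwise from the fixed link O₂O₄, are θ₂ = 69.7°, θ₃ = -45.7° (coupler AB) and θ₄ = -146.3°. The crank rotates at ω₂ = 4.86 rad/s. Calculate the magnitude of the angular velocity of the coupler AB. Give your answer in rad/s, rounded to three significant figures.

ω₂ = 4.86 rad/s
Differentiating the loop-closure r₂e^{iθ₂}+r₃e^{iθ₃}=r₁+r₄e^{iθ₄} gives r₂ω₂e^{iθ₂}+r₃ω₃e^{iθ₃}=r₄ω₄e^{iθ₄}.
Eliminating the other unknown: ω₃ = r₂ω₂ sin(θ₄−θ₂) / [r₃ sin(θ₃−θ₄)].
Numerator sine = +0.58779; denominator sine = +0.98294.
Result = 0.0554·4.86·(+0.58779) / (0.1342·(+0.98294)) = +1.1997 rad/s; magnitude 1.1997 rad/s.

1.20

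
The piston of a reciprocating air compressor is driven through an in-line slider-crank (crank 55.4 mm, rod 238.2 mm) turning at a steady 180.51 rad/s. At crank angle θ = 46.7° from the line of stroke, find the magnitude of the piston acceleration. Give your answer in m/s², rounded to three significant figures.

ω = 180.5 rad/s
x(θ) = r cosθ + √(L² − r² sin²θ); with ω constant, a = ω²·d²x/dθ².
d²x/dθ² = −r cosθ − r²(cos2θ)/√u − r⁴ sin²2θ/(4u^{3/2}),  u = L² − r² sin²θ = 0.0551136 m².
Substituting r = 0.0554 m, L = 0.2382 m, θ = 46.7°: d²x/dθ² = -0.0374 m.
a = ω²·d²x/dθ² = (180.5)²·(-0.0374) = -1218.6 m/s²;  |a| = 1218.6 m/s².

1220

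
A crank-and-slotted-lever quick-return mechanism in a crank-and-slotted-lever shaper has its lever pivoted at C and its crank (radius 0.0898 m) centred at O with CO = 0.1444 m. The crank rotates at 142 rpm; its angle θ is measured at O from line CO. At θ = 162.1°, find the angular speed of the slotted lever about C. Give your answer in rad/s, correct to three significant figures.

ω = 14.87 rad/s (from 142 rpm).
Crank pin A relative to C: A = (d + r cosθ, r sinθ); lever angle φ = atan2(r sinθ, d + r cosθ).
Differentiating tanφ: φ̇ = rω(d cosθ + r)/(d² + r² + 2dr cosθ).
d² + r² + 2dr cosθ = |CA|² = 0.00423652 m²;  d cosθ + r = -0.04761 m.
|ω_lever| = |0.0898·14.87·-0.04761| / 0.00423652 = 15.007 rad/s.

15.0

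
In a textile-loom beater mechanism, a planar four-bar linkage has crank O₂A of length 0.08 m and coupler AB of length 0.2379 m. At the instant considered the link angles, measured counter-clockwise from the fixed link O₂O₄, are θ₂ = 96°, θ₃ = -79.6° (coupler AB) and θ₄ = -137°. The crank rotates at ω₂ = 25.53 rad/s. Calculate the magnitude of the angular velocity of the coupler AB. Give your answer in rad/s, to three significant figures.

8.14

ω₂ = 25.53 rad/s
Differentiating the loop-closure r₂e^{iθ₂}+r₃e^{iθ₃}=r₁+r₄e^{iθ₄} gives r₂ω₂e^{iθ₂}+r₃ω₃e^{iθ₃}=r₄ω₄e^{iθ₄}.
Eliminating the other unknown: ω₃ = r₂ω₂ sin(θ₄−θ₂) / [r₃ sin(θ₃−θ₄)].
Numerator sine = +0.79864; denominator sine = +0.84245.
Result = 0.08·25.53·(+0.79864) / (0.2379·(+0.84245)) = +8.1386 rad/s; magnitude 8.1386 rad/s.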